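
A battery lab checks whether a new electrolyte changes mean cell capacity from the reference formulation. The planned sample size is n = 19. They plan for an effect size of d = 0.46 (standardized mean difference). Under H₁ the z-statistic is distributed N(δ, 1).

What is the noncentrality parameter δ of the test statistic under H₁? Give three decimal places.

δ ≈ 2.005

δ = d·√n = 0.46 × √19 = 2.0051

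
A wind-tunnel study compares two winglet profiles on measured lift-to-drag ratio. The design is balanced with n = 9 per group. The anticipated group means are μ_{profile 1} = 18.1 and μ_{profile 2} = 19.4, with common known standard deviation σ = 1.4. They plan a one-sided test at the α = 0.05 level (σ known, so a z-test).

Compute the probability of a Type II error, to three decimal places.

β ≈ 0.373

Standardized effect: d = |μ_{profile 1} − μ_{profile 2}| / σ = |18.1 − 19.4| / 1.4 = 0.9286
Noncentrality parameter: δ = d·√(n/2) = 0.9286 × √(9/2) = 1.9698
Critical value for a one-sided test at α = 0.05: z_α = 1.645.
Power = P(Z > 1.645 − δ) = Φ(0.325) = 0.6274.
Type II error: β = 1 − power = 1 − 0.6274 = 0.3726.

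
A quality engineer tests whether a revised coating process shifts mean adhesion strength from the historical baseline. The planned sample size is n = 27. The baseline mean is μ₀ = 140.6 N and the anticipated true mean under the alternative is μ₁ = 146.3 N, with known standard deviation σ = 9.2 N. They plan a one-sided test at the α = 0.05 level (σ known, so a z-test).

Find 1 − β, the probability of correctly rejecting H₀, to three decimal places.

Standardized effect: d = |μ₁ − μ₀| / σ = |146.3 − 140.6| / 9.2 = 0.6196
Noncentrality parameter: λ = d·√n = 0.6196 × √27 = 3.2194
One-sided α = 0.05 → critical value z_{0.05} = 1.645.
Power = Φ(λ − 1.645) = Φ(1.575) = 0.9423.

Power ≈ 0.942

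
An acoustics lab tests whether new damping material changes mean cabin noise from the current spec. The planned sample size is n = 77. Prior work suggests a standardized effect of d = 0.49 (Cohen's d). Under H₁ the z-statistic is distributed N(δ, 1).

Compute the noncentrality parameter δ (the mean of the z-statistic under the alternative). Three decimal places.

δ ≈ 4.300

δ = d·√n = 0.49 × √77 = 4.2997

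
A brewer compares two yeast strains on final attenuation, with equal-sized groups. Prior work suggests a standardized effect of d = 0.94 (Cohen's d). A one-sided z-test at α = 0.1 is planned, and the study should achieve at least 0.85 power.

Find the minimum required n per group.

For power 0.85 need Φ(δ − z_{0.1}) = 0.85, so δ = z_{0.1} + z_{0.15} = 1.282 + 1.036 = 2.318.
δ = d·√(n/2) ⇒ n = 2(δ/d)² = 2 × (2.318 / 0.94)² = 12.16.
Rounding up, n = 13 per group.

n = 13 per group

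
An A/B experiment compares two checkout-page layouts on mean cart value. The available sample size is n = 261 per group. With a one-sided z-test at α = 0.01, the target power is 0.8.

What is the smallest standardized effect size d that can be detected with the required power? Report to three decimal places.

d ≈ 0.277

Need Φ(δ − 2.326) = 0.8, so δ = 2.326 + 0.842 = 3.168.
δ = d·√(n/2) ⇒ d = δ/√(n/2) = 3.168/√(261/2) = 0.2773.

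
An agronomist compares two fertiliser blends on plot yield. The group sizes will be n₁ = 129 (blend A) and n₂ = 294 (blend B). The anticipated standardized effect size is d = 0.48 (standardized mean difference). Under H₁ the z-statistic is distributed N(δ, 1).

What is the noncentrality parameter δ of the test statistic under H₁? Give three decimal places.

The noncentrality parameter scales effect size by the design's sample-size factor: δ = d / √(1/n₁ + 1/n₂) = 0.48 / √(1/129 + 1/294) = 4.5451

δ ≈ 4.545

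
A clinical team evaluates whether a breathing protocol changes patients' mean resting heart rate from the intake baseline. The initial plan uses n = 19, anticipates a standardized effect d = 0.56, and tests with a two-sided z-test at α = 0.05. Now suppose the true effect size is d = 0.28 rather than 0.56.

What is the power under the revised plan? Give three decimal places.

With d = 0.28: δ = d·√n = 0.28 × √19 = 1.2205. Critical value z_{0.025} = 1.960.
Revised power = Φ(δ − 1.960) + Φ(−δ − 1.960) = Φ(-0.739) + Φ(-3.180) = 0.2298 + 0.0007 = 0.2305.

Power ≈ 0.231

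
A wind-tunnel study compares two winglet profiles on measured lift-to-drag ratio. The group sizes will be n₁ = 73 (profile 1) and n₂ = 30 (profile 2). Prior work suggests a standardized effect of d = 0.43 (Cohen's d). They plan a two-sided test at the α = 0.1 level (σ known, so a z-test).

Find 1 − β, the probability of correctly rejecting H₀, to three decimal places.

Noncentrality parameter: δ = d / √(1/n₁ + 1/n₂) = 0.43 / √(1/73 + 1/30) = 1.9828
Critical value for a two-sided test at α = 0.1: z_{α/2} = 1.645.
Power = Φ(δ − 1.645) + Φ(−δ − 1.645) = Φ(0.338) + Φ(-3.628) = 0.6323 + 0.0001 = 0.6324.

Power ≈ 0.632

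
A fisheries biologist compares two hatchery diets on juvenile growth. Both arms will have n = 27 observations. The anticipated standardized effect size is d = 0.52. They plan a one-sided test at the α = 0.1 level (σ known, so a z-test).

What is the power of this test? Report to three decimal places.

Power ≈ 0.735

Noncentrality parameter: δ = d·√(n/2) = 0.52 × √(27/2) = 1.9106
One-sided α = 0.1 → critical value z_{0.1} = 1.282.
Power = Φ(δ − 1.282) = Φ(0.629) = 0.7353.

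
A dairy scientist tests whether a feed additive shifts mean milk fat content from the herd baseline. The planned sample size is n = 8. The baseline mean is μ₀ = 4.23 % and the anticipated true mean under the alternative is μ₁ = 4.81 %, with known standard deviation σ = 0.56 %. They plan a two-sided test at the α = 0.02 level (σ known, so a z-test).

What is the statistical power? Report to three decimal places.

Power ≈ 0.727

Standardized effect: d = |μ₁ − μ₀| / σ = |4.81 − 4.23| / 0.56 = 1.0357
Noncentrality parameter: δ = d·√n = 1.0357 × √8 = 2.9294
Critical value for a two-sided test at α = 0.02: z_{α/2} = 2.326.
Power = Φ(δ − 2.326) + Φ(−δ − 2.326) = Φ(0.603) + Φ(-5.256) = 0.7268 + 0.0000 = 0.7268.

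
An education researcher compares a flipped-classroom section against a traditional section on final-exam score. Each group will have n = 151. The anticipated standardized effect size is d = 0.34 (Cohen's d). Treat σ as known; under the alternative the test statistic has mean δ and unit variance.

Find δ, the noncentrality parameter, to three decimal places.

δ = d·√(n/2) = 0.34 × √(151/2) = 2.9543

δ ≈ 2.954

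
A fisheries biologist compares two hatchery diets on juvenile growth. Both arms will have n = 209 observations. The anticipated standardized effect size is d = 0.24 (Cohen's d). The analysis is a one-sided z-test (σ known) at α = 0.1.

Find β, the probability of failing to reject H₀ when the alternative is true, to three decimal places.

Noncentrality parameter: δ = d·√(n/2) = 0.24 × √(209/2) = 2.4534
Critical value for a one-sided test at α = 0.1: z_α = 1.282.
Power = P(Z > 1.282 − δ) = Φ(1.172) = 0.8794.
Type II error: β = 1 − power = 1 − 0.8794 = 0.1206.

β ≈ 0.121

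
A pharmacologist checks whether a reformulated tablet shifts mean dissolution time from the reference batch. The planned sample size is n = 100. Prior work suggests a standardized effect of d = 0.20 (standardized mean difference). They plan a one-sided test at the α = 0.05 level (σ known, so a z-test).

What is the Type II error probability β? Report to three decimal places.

β ≈ 0.361

Noncentrality parameter: δ = d·√n = 0.20 × √100 = 2.0000
Critical value for a one-sided test at α = 0.05: z_α = 1.645.
Power = P(Z > 1.645 − δ) = Φ(0.355) = 0.6388.
Type II error: β = 1 − power = 1 − 0.6388 = 0.3612.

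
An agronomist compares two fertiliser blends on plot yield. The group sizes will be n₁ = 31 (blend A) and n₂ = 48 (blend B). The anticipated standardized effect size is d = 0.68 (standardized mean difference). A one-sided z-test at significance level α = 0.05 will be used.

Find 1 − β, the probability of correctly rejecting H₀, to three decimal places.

Power ≈ 0.904

Noncentrality parameter: δ = d / √(1/n₁ + 1/n₂) = 0.68 / √(1/31 + 1/48) = 2.9512
Critical value for a one-sided test at α = 0.05: z_α = 1.645.
Power = P(Z > 1.645 − δ) = Φ(1.306) = 0.9043.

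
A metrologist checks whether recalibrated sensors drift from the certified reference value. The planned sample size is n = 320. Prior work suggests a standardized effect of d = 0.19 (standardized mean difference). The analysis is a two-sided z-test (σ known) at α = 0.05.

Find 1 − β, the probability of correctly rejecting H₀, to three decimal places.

Power ≈ 0.925

Noncentrality parameter: δ = d·√n = 0.19 × √320 = 3.3988
Two-sided α = 0.05 → critical value z_{0.025} = 1.960.
Power = Φ(δ − 1.960) + Φ(−δ − 1.960) = Φ(1.439) + Φ(-5.359) = 0.9249 + 0.0000 = 0.9249.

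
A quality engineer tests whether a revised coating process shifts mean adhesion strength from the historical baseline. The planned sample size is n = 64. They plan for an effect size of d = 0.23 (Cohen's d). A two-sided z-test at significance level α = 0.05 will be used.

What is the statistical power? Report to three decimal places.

Power ≈ 0.452

Noncentrality parameter: δ = d·√n = 0.23 × √64 = 1.8400
Critical value for a two-sided test at α = 0.05: z_{α/2} = 1.960.
Power = Φ(δ − 1.960) + Φ(−δ − 1.960) = Φ(-0.120) + Φ(-3.800) = 0.4523 + 0.0001 = 0.4523.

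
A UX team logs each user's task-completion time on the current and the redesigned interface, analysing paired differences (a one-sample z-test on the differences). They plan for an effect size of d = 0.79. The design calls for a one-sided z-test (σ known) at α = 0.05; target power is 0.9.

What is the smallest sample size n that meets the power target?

n = 14

For power 0.9 need Φ(δ − z_{0.05}) = 0.9, so δ = z_{0.05} + z_{0.10} = 1.645 + 1.282 = 2.926.
δ = d·√n ⇒ n = (δ/d)² = (2.926 / 0.79)² = 13.72.
Round up to the next whole unit.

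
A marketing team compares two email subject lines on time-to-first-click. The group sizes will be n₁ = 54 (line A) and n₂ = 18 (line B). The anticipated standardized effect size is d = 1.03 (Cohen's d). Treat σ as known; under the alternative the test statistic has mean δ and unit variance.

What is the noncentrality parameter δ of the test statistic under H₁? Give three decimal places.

The noncentrality parameter scales effect size by the design's sample-size factor: δ = d / √(1/n₁ + 1/n₂) = 1.03 / √(1/54 + 1/18) = 3.7845

δ ≈ 3.784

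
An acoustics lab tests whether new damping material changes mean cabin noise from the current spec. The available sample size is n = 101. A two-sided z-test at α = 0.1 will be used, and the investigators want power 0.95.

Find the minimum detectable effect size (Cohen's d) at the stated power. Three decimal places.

Required noncentrality: δ = z_{0.05} + z_{0.05} = 1.645 + 1.645 = 3.290.
(The second rejection-region term Φ(−δ − z_{α/2}) is negligible and dropped.)
δ = d·√n ⇒ d = δ/√n = 3.290/√101 = 0.3273.

d ≈ 0.327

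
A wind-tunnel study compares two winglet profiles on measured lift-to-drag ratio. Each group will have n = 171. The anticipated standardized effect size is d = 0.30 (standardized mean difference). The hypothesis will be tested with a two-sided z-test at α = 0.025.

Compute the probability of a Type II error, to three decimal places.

β ≈ 0.297

Noncentrality parameter: λ = d·√(n/2) = 0.30 × √(171/2) = 2.7740
Critical value for a two-sided test at α = 0.025: z_{α/2} = 2.241.
Power = Φ(λ − 2.241) + Φ(−λ − 2.241) = Φ(0.533) + Φ(-5.015) = 0.7028 + 0.0000 = 0.7028.
Type II error: β = 1 − power = 1 − 0.7028 = 0.2972.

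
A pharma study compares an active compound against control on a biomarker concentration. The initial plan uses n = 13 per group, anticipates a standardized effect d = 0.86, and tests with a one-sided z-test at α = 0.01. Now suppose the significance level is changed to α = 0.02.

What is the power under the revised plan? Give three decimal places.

δ = d·√(n/2) = 0.86 × √(13/2) = 2.1926 (unchanged). New critical value: z_{0.02} = 2.054.
Revised power = Φ(δ − 2.054) = Φ(0.139) = 0.5552.

Power ≈ 0.555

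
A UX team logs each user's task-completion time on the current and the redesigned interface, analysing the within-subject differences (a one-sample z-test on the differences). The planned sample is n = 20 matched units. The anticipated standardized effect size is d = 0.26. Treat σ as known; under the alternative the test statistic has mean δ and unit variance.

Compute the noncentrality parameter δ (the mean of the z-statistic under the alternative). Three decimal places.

δ ≈ 1.163

δ = d·√n = 0.26 × √20 = 1.1628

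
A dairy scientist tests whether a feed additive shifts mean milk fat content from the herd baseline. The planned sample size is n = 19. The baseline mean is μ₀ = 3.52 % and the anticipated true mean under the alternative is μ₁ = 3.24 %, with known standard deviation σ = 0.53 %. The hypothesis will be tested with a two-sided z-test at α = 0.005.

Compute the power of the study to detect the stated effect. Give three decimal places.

Power ≈ 0.307

Standardized effect: d = |μ₁ − μ₀| / σ = |3.24 − 3.52| / 0.53 = 0.5283
Noncentrality parameter: δ = d·√n = 0.5283 × √19 = 2.3028
Critical value for a two-sided test at α = 0.005: z_{α/2} = 2.807.
Power = Φ(δ − 2.807) + Φ(−δ − 2.807) = Φ(-0.504) + Φ(-5.110) = 0.3071 + 0.0000 = 0.3071.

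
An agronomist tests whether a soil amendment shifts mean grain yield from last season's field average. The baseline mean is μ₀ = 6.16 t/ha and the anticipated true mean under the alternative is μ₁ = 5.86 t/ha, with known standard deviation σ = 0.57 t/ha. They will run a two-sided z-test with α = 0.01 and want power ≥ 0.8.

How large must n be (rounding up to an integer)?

Standardized effect: d = |μ₁ − μ₀| / σ = |5.86 − 6.16| / 0.57 = 0.5263
For power 0.8 need Φ(δ − z_{0.005}) = 0.8, so δ = z_{0.005} + z_{0.20} = 2.576 + 0.842 = 3.417.
(For δ > 0 the lower-tail rejection region contributes negligibly to power, so the one-term inversion is standard.)
δ = d·√n ⇒ n = (δ/d)² = (3.417 / 0.5263)² = 42.16.
Rounding up, n = 43.

n = 43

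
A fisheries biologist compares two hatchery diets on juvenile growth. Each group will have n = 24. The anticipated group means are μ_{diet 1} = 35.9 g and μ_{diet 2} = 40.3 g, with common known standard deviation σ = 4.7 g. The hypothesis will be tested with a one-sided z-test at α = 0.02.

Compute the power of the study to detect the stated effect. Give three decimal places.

Standardized effect: d = |μ_{diet 1} − μ_{diet 2}| / σ = |35.9 − 40.3| / 4.7 = 0.9362
Noncentrality parameter: δ = d·√(n/2) = 0.9362 × √(24/2) = 3.2430
Critical value for a one-sided test at α = 0.02: z_α = 2.054.
Power = P(Z > 2.054 − δ) = Φ(1.189) = 0.8828.

Power ≈ 0.883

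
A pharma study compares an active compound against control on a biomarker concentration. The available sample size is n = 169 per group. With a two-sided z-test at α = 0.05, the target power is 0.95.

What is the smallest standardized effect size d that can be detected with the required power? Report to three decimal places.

Need Φ(δ − 1.960) = 0.95, so δ = 1.960 + 1.645 = 3.605.
(The second rejection-region term Φ(−δ − z_{α/2}) is negligible and dropped.)
δ = d·√(n/2) ⇒ d = δ/√(n/2) = 3.605/√(169/2) = 0.3922.

d ≈ 0.392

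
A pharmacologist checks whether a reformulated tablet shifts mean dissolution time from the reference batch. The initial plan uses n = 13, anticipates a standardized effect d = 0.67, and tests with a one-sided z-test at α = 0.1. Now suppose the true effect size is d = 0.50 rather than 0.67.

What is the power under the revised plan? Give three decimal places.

With d = 0.50: δ = d·√n = 0.50 × √13 = 1.8028. Critical value z_{0.1} = 1.282.
Revised power = Φ(δ − 1.282) = Φ(0.521) = 0.6989.

Power ≈ 0.699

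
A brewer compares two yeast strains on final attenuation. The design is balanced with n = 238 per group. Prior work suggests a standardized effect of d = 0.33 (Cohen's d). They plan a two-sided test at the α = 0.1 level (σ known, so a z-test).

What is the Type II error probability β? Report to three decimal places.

Noncentrality parameter: λ = d·√(n/2) = 0.33 × √(238/2) = 3.5999
Critical value for a two-sided test at α = 0.1: z_{α/2} = 1.645.
Power = Φ(λ − 1.645) + Φ(−λ − 1.645) = Φ(1.955) + Φ(-5.245) = 0.9747 + 0.0000 = 0.9747.
Type II error: β = 1 − power = 1 − 0.9747 = 0.0253.

β ≈ 0.025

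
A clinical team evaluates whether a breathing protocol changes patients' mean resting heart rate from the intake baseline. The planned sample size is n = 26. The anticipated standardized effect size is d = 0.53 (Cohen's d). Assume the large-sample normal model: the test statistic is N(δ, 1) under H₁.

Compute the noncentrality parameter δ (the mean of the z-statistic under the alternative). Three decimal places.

δ = d·√n = 0.53 × √26 = 2.7025

δ ≈ 2.702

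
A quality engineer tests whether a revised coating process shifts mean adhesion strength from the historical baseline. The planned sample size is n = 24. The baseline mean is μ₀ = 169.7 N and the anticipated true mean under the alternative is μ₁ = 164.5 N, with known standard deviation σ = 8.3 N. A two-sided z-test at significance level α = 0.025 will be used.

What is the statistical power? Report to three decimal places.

Power ≈ 0.796

Standardized effect: d = |μ₁ − μ₀| / σ = |164.5 − 169.7| / 8.3 = 0.6265
Noncentrality parameter: λ = d·√n = 0.6265 × √24 = 3.0692
Two-sided α = 0.025 → critical value z_{0.0125} = 2.241.
Power = Φ(λ − 2.241) + Φ(−λ − 2.241) = Φ(0.828) + Φ(-5.311) = 0.7961 + 0.0000 = 0.7961.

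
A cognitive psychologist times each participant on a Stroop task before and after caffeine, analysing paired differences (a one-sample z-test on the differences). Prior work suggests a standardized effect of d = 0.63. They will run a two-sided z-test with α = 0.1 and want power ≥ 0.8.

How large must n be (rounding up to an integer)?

Set Φ(δ − 1.645) = 0.8; then δ − 1.645 = Φ⁻¹(0.8) = 0.842, giving δ = 2.486.
(The Φ(−δ − z_{α/2}) term is vanishingly small for δ > 0 and is dropped in the standard sample-size formula.)
δ = d·√n ⇒ n = (δ/d)² = (2.486 / 0.63)² = 15.58.
Round up to the next whole unit.

n = 16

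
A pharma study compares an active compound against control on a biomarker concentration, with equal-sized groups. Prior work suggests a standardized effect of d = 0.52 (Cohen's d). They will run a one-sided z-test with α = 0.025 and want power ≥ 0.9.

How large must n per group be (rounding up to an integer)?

For power 0.9 need Φ(δ − z_{0.025}) = 0.9, so δ = z_{0.025} + z_{0.10} = 1.960 + 1.282 = 3.242.
δ = d·√(n/2) ⇒ n = 2(δ/d)² = 2 × (3.242 / 0.52)² = 77.72.
Round up to the next whole unit.

n = 78 per group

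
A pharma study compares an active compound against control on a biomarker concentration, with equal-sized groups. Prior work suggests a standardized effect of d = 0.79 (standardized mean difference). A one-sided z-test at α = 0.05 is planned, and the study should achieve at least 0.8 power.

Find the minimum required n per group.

Set Φ(δ − 1.645) = 0.8; then δ − 1.645 = Φ⁻¹(0.8) = 0.842, giving δ = 2.486.
δ = d·√(n/2) ⇒ n = 2(δ/d)² = 2 × (2.486 / 0.79)² = 19.81.
Round up to the next whole unit.

n = 20 per group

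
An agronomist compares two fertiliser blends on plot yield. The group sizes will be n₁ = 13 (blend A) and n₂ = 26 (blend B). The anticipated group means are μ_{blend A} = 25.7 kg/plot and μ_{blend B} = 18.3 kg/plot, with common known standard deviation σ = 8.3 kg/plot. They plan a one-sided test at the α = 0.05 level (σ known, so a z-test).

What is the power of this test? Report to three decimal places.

Standardized effect: d = |μ_{blend A} − μ_{blend B}| / σ = |25.7 − 18.3| / 8.3 = 0.8916
Noncentrality parameter: δ = d / √(1/n₁ + 1/n₂) = 0.8916 / √(1/13 + 1/26) = 2.6247
Critical value for a one-sided test at α = 0.05: z_α = 1.645.
Power = P(Z > 1.645 − δ) = Φ(0.980) = 0.8364.

Power ≈ 0.836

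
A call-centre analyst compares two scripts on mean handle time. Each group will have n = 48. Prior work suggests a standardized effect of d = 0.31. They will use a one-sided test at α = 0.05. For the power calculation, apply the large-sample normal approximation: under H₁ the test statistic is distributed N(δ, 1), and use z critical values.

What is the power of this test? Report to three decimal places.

Power ≈ 0.450

Noncentrality parameter: λ = d·√(n/2) = 0.31 × √(48/2) = 1.5187
Critical value for a one-sided test at α = 0.05: z_α = 1.645.
Power = Φ(λ − 1.645) = Φ(-0.126) = 0.4498.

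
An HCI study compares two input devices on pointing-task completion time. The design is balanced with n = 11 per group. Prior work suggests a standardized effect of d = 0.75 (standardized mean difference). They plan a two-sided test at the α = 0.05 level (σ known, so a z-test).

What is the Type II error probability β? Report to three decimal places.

Noncentrality parameter: δ = d·√(n/2) = 0.75 × √(11/2) = 1.7589
Critical value for a two-sided test at α = 0.05: z_{α/2} = 1.960.
Power = Φ(δ − 1.960) + Φ(−δ − 1.960) = Φ(-0.201) + Φ(-3.719) = 0.4203 + 0.0001 = 0.4204.
Type II error: β = 1 − power = 1 − 0.4204 = 0.5796.

β ≈ 0.580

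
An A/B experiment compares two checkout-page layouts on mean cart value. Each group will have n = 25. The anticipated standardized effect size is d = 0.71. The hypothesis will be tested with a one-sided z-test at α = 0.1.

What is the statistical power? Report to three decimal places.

Power ≈ 0.890

Noncentrality parameter: δ = d·√(n/2) = 0.71 × √(25/2) = 2.5102
One-sided α = 0.1 → critical value z_{0.1} = 1.282.
Power = Φ(δ − 1.282) = Φ(1.229) = 0.8904.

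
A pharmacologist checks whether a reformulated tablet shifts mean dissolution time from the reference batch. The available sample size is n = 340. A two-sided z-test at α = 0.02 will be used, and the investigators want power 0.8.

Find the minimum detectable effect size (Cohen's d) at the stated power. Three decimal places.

d ≈ 0.172

Need Φ(δ − 2.326) = 0.8, so δ = 2.326 + 0.842 = 3.168.
(Lower-tail contribution to power is negligible for δ > 0.)
δ = d·√n ⇒ d = δ/√n = 3.168/√340 = 0.1718.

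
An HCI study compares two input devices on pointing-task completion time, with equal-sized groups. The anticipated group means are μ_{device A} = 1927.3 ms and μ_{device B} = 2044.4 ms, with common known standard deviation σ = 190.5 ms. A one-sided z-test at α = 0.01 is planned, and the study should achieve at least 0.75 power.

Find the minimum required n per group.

n = 48 per group

Standardized effect: d = |μ_{device A} − μ_{device B}| / σ = |1927.3 − 2044.4| / 190.5 = 0.6147
Set Φ(δ − 2.326) = 0.75; then δ − 2.326 = Φ⁻¹(0.75) = 0.674, giving δ = 3.001.
δ = d·√(n/2) ⇒ n = 2(δ/d)² = 2 × (3.001 / 0.6147)² = 47.66.
Rounding up, n = 48 per group.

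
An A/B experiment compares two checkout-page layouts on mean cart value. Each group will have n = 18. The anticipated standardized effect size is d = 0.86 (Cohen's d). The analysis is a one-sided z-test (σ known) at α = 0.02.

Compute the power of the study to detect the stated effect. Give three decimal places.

Power ≈ 0.701

Noncentrality parameter: δ = d·√(n/2) = 0.86 × √(18/2) = 2.5800
One-sided α = 0.02 → critical value z_{0.02} = 2.054.
Power = Φ(δ − 2.054) = Φ(0.526) = 0.7006.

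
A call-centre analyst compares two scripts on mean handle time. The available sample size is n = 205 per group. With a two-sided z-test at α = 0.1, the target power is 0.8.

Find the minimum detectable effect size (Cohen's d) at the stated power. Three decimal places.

Need Φ(δ − 1.645) = 0.8, so δ = 1.645 + 0.842 = 2.486.
(The second rejection-region term Φ(−δ − z_{α/2}) is negligible and dropped.)
δ = d·√(n/2) ⇒ d = δ/√(n/2) = 2.486/√(205/2) = 0.2456.

d ≈ 0.246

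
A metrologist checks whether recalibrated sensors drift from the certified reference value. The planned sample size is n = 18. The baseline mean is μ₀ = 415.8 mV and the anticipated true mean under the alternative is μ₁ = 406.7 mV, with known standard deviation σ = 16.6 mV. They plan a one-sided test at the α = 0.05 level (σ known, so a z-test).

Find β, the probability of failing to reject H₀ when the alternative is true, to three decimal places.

Standardized effect: d = |μ₁ − μ₀| / σ = |406.7 − 415.8| / 16.6 = 0.5482
Noncentrality parameter: δ = d·√n = 0.5482 × √18 = 2.3258
Critical value for a one-sided test at α = 0.05: z_α = 1.645.
Power = Φ(δ − 1.645) = Φ(0.681) = 0.7520.
Type II error: β = 1 − power = 1 − 0.7520 = 0.2480.

β ≈ 0.248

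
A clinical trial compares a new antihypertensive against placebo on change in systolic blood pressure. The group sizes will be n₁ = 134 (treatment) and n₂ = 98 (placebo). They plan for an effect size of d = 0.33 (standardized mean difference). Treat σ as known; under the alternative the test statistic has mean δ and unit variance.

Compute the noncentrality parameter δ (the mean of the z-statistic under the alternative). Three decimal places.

δ ≈ 2.483

δ = d / √(1/n₁ + 1/n₂) = 0.33 / √(1/134 + 1/98) = 2.4828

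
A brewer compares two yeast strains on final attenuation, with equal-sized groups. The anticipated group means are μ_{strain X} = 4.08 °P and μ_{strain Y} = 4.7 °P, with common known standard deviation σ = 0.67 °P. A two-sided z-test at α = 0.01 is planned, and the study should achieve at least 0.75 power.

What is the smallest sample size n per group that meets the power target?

n = 25 per group

Standardized effect: d = |μ_{strain X} − μ_{strain Y}| / σ = |4.08 − 4.7| / 0.67 = 0.9254
For power 0.75 need Φ(δ − z_{0.005}) = 0.75, so δ = z_{0.005} + z_{0.25} = 2.576 + 0.674 = 3.250.
(The Φ(−δ − z_{α/2}) term is vanishingly small for δ > 0 and is dropped in the standard sample-size formula.)
δ = d·√(n/2) ⇒ n = 2(δ/d)² = 2 × (3.250 / 0.9254)² = 24.67.
Rounding up, n = 25 per group.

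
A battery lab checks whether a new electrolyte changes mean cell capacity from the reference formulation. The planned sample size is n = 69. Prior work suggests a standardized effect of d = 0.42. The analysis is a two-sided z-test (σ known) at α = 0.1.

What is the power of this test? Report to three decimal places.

Noncentrality parameter: λ = d·√n = 0.42 × √69 = 3.4888
Two-sided α = 0.1 → critical value z_{0.05} = 1.645.
Power = Φ(λ − 1.645) + Φ(−λ − 1.645) = Φ(1.844) + Φ(-5.134) = 0.9674 + 0.0000 = 0.9674.

Power ≈ 0.967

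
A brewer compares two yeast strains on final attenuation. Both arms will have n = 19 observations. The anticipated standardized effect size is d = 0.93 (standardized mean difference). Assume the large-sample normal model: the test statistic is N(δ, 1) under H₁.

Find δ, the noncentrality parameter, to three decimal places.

δ ≈ 2.866

δ = d·√(n/2) = 0.93 × √(19/2) = 2.8665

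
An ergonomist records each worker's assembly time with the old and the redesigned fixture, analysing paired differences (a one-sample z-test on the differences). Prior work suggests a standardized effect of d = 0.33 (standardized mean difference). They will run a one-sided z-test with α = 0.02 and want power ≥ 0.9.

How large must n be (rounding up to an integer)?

n = 103

Set Φ(δ − 2.054) = 0.9; then δ − 2.054 = Φ⁻¹(0.9) = 1.282, giving δ = 3.335.
δ = d·√n ⇒ n = (δ/d)² = (3.335 / 0.33)² = 102.15.
Round up to the next whole unit.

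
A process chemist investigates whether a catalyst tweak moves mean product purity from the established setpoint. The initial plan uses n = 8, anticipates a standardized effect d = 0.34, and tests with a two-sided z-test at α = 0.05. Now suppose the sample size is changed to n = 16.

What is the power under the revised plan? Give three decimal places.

Power ≈ 0.275

With n = 16: δ = d·√n = 0.34 × √16 = 1.3600. Critical value z_{0.025} = 1.960.
Revised power = Φ(δ − 1.960) + Φ(−δ − 1.960) = Φ(-0.600) + Φ(-3.320) = 0.2743 + 0.0005 = 0.2747.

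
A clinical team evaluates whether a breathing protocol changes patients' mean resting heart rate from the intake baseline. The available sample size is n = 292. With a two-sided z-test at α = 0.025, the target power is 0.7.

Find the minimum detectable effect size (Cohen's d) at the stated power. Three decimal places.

Need Φ(δ − 2.241) = 0.7, so δ = 2.241 + 0.524 = 2.766.
(The second rejection-region term Φ(−δ − z_{α/2}) is negligible and dropped.)
δ = d·√n ⇒ d = δ/√n = 2.766/√292 = 0.1619.

d ≈ 0.162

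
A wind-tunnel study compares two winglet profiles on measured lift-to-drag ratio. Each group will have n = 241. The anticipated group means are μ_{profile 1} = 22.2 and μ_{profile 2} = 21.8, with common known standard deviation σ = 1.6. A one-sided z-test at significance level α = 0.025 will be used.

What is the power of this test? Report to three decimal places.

Power ≈ 0.784

Standardized effect: d = |μ_{profile 1} − μ_{profile 2}| / σ = |22.2 − 21.8| / 1.6 = 0.2500
Noncentrality parameter: δ = d·√(n/2) = 0.2500 × √(241/2) = 2.7443
Critical value for a one-sided test at α = 0.025: z_α = 1.960.
Power = P(Z > 1.960 − δ) = Φ(0.784) = 0.7836.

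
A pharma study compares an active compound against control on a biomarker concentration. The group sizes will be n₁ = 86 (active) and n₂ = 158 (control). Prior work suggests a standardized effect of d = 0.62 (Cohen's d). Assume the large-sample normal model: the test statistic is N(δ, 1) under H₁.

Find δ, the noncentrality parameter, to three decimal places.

δ ≈ 4.627

δ = d / √(1/n₁ + 1/n₂) = 0.62 / √(1/86 + 1/158) = 4.6267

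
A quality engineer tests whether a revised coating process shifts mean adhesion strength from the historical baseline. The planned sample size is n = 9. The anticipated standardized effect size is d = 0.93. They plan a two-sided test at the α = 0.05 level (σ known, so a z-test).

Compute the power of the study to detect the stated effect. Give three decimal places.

Noncentrality parameter: δ = d·√n = 0.93 × √9 = 2.7900
Critical value for a two-sided test at α = 0.05: z_{α/2} = 1.960.
Power = Φ(δ − 1.960) + Φ(−δ − 1.960) = Φ(0.830) + Φ(-4.750) = 0.7967 + 0.0000 = 0.7967.

Power ≈ 0.797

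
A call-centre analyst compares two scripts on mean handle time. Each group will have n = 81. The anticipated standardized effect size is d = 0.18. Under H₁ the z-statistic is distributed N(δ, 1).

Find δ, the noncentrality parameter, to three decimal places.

δ ≈ 1.146

δ = d·√(n/2) = 0.18 × √(81/2) = 1.1455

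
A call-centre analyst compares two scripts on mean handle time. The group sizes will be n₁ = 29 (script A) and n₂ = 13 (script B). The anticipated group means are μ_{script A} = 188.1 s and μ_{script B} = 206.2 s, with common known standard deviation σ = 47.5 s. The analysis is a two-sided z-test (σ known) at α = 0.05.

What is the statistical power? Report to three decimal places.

Standardized effect: d = |μ_{script A} − μ_{script B}| / σ = |188.1 − 206.2| / 47.5 = 0.3811
Noncentrality parameter: δ = d / √(1/n₁ + 1/n₂) = 0.3811 / √(1/29 + 1/13) = 1.1416
Critical value for a two-sided test at α = 0.05: z_{α/2} = 1.960.
Power = Φ(δ − 1.960) + Φ(−δ − 1.960) = Φ(-0.818) + Φ(-3.102) = 0.2066 + 0.0010 = 0.2075.

Power ≈ 0.208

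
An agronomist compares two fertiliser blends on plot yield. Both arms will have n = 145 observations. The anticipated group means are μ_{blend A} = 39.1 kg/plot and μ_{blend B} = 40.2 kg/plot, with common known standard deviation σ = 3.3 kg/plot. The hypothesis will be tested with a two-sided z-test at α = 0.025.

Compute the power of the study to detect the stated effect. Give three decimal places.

Standardized effect: d = |μ_{blend A} − μ_{blend B}| / σ = |39.1 − 40.2| / 3.3 = 0.3333
Noncentrality parameter: δ = d·√(n/2) = 0.3333 × √(145/2) = 2.8382
Two-sided α = 0.025 → critical value z_{0.0125} = 2.241.
Power = Φ(δ − 2.241) + Φ(−δ − 2.241) = Φ(0.597) + Φ(-5.080) = 0.7247 + 0.0000 = 0.7247.

Power ≈ 0.725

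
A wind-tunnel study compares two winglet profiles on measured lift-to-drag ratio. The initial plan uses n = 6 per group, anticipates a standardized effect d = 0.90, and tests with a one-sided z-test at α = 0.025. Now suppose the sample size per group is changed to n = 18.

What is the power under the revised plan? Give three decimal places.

With n = 18 per group: δ = d·√(n/2) = 0.90 × √(18/2) = 2.7000. Critical value z_{0.025} = 1.960.
Revised power = Φ(δ − 1.960) = Φ(0.740) = 0.7704.

Power ≈ 0.770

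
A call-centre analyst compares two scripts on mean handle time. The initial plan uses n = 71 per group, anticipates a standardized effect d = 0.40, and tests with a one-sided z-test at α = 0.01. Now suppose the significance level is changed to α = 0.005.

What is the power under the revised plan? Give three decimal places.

δ = d·√(n/2) = 0.40 × √(71/2) = 2.3833 (unchanged). New critical value: z_{0.005} = 2.576.
Revised power = Φ(δ − 2.576) = Φ(-0.193) = 0.4237.

Power ≈ 0.424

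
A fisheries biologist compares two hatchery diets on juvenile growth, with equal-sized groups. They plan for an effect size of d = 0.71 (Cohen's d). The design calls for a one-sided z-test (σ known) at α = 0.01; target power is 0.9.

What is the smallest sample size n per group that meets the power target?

n = 52 per group

For power 0.9 need Φ(δ − z_{0.01}) = 0.9, so δ = z_{0.01} + z_{0.10} = 2.326 + 1.282 = 3.608.
δ = d·√(n/2) ⇒ n = 2(δ/d)² = 2 × (3.608 / 0.71)² = 51.64.
Rounding up, n = 52 per group.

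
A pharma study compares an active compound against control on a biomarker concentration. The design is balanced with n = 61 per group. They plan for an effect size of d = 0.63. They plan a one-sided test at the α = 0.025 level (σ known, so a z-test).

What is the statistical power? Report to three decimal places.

Noncentrality parameter: δ = d·√(n/2) = 0.63 × √(61/2) = 3.4793
Critical value for a one-sided test at α = 0.025: z_α = 1.960.
Power = P(Z > 1.960 − δ) = Φ(1.519) = 0.9357.

Power ≈ 0.936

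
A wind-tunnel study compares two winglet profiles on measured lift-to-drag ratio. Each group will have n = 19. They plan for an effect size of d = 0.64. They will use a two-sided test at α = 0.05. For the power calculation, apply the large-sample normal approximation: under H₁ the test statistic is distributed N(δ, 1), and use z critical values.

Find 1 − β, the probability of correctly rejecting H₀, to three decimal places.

Power ≈ 0.505

Noncentrality parameter: δ = d·√(n/2) = 0.64 × √(19/2) = 1.9726
Critical value for a two-sided test at α = 0.05: z_{α/2} = 1.960.
Power = Φ(δ − 1.960) + Φ(−δ − 1.960) = Φ(0.013) + Φ(-3.933) = 0.5050 + 0.0000 = 0.5051.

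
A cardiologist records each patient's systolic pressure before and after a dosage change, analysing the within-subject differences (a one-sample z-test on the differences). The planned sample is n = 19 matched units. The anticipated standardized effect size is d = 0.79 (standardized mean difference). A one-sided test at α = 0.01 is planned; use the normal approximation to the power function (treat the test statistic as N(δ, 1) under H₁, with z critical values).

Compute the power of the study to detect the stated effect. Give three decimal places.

Noncentrality parameter: δ = d·√n = 0.79 × √19 = 3.4435
One-sided α = 0.01 → critical value z_{0.01} = 2.326.
Power = P(Z > 2.326 − δ) = Φ(1.117) = 0.8680.

Power ≈ 0.868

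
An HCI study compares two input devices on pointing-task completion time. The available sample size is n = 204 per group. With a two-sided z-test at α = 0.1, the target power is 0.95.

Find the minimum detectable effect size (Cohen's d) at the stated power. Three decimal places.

d ≈ 0.326

Need Φ(δ − 1.645) = 0.95, so δ = 1.645 + 1.645 = 3.290.
(Lower-tail contribution to power is negligible for δ > 0.)
δ = d·√(n/2) ⇒ d = δ/√(n/2) = 3.290/√(204/2) = 0.3257.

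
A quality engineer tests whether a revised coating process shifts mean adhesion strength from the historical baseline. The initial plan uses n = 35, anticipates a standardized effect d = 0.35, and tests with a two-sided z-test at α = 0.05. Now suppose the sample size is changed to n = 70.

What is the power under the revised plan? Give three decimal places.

With n = 70: δ = d·√n = 0.35 × √70 = 2.9283. Critical value z_{0.025} = 1.960.
Revised power = Φ(δ − 1.960) + Φ(−δ − 1.960) = Φ(0.968) + Φ(-4.888) = 0.8336 + 0.0000 = 0.8336.

Power ≈ 0.834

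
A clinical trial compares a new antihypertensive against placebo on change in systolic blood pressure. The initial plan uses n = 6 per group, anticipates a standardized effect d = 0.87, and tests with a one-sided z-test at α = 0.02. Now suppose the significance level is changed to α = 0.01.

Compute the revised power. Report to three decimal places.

δ = d·√(n/2) = 0.87 × √(6/2) = 1.5069 (unchanged). New critical value: z_{0.01} = 2.326.
Revised power = Φ(δ − 2.326) = Φ(-0.819) = 0.2063.

Power ≈ 0.206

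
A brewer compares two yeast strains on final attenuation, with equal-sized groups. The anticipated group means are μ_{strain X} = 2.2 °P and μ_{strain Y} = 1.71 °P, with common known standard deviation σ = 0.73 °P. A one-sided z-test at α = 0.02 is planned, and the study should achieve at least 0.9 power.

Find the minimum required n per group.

n = 50 per group

Standardized effect: d = |μ_{strain X} − μ_{strain Y}| / σ = |2.2 − 1.71| / 0.73 = 0.6712
For power 0.9 need Φ(δ − z_{0.02}) = 0.9, so δ = z_{0.02} + z_{0.10} = 2.054 + 1.282 = 3.335.
δ = d·√(n/2) ⇒ n = 2(δ/d)² = 2 × (3.335 / 0.6712)² = 49.38.
Rounding up, n = 50 per group.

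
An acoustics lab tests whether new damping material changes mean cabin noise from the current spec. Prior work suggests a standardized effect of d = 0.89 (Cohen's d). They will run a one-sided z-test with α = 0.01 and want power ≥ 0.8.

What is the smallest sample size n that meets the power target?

n = 13

For power 0.8 need Φ(δ − z_{0.01}) = 0.8, so δ = z_{0.01} + z_{0.20} = 2.326 + 0.842 = 3.168.
δ = d·√n ⇒ n = (δ/d)² = (3.168 / 0.89)² = 12.67.
Rounding up, n = 13.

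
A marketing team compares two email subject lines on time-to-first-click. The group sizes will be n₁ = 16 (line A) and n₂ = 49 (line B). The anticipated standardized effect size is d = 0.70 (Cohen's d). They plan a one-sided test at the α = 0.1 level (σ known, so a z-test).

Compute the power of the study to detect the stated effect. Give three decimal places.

Noncentrality parameter: δ = d / √(1/n₁ + 1/n₂) = 0.70 / √(1/16 + 1/49) = 2.4311
One-sided α = 0.1 → critical value z_{0.1} = 1.282.
Power = P(Z > 1.282 − δ) = Φ(1.150) = 0.8748.

Power ≈ 0.875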